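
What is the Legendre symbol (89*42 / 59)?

1

By multiplicativity, (89·42 / 59) = (89 / 59)·(42 / 59).
First factor (89 / 59):
(89 / 59)
  = (30 / 59)    [89 ≡ 30 mod 59]
  = -(15 / 59)    [59 ≡ 3 mod 8 ⇒ (2 / 59) = -1]
  = (59 / 15)    [QR: both ≡ 3 mod 4, sign flips]
  = (14 / 15)    [59 ≡ 14 mod 15]
  = (7 / 15)    [15 ≡ 7 mod 8 ⇒ (2 / 15) = +1]
  = -(15 / 7)    [QR: both ≡ 3 mod 4, sign flips]
  = -(1 / 7)    [15 ≡ 1 mod 7]
  = -1    [(1 / 7) = 1]
Second factor (42 / 59):
(42 / 59)
  = -(21 / 59)    [59 ≡ 3 mod 8 ⇒ (2 / 59) = -1]
  = -(59 / 21)    [QR: 21 ≡ 1 mod 4, sign kept]
  = -(17 / 21)    [59 ≡ 17 mod 21]
  = -(21 / 17)    [QR: 17 ≡ 1 mod 4, sign kept]
  = -(4 / 17)    [21 ≡ 4 mod 17]
  = -(1 / 17)    [17 ≡ 1 mod 8 ⇒ (2 / 17)^2 = +1]
  = -1    [(1 / 17) = 1]
Product: (-1)·(-1) = 1.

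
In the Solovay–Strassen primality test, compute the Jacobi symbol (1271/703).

-1

(1271/703)
  = (568/703)    [1271 ≡ 568 mod 703]
  = (71/703)    [703 ≡ 7 mod 8 ⇒ (2/703)^3 = +1]
  = -(703/71)    [QR: both ≡ 3 mod 4, sign flips]
  = -(64/71)    [703 ≡ 64 mod 71]
  = -(1/71)    [71 ≡ 7 mod 8 ⇒ (2/71)^6 = +1]
  = -1    [(1/71) = 1]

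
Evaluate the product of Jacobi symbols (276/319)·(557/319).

By multiplicativity, (276·557/319) = (276/319)·(557/319).
First factor (276/319):
(276/319)
  = (69/319)    [319 ≡ 7 mod 8 ⇒ (2/319)^2 = +1]
  = (319/69)    [QR: 69 ≡ 1 mod 4, sign kept]
  = (43/69)    [319 ≡ 43 mod 69]
  = (69/43)    [QR: 69 ≡ 1 mod 4, sign kept]
  = (26/43)    [69 ≡ 26 mod 43]
  = -(13/43)    [43 ≡ 3 mod 8 ⇒ (2/43) = -1]
  = -(43/13)    [QR: 13 ≡ 1 mod 4, sign kept]
  = -(4/13)    [43 ≡ 4 mod 13]
  = -(1/13)    [13 ≡ 5 mod 8 ⇒ (2/13)^2 = +1]
  = -1    [(1/13) = 1]
Second factor (557/319):
(557/319)
  = (238/319)    [557 ≡ 238 mod 319]
  = (119/319)    [319 ≡ 7 mod 8 ⇒ (2/319) = +1]
  = -(319/119)    [QR: both ≡ 3 mod 4, sign flips]
  = -(81/119)    [319 ≡ 81 mod 119]
  = -(119/81)    [QR: 81 ≡ 1 mod 4, sign kept]
  = -(38/81)    [119 ≡ 38 mod 81]
  = -(19/81)    [81 ≡ 1 mod 8 ⇒ (2/81) = +1]
  = -(81/19)    [QR: 81 ≡ 1 mod 4, sign kept]
  = -(5/19)    [81 ≡ 5 mod 19]
  = -(19/5)    [QR: 5 ≡ 1 mod 4, sign kept]
  = -(4/5)    [19 ≡ 4 mod 5]
  = -(1/5)    [5 ≡ 5 mod 8 ⇒ (2/5)^2 = +1]
  = -1    [(1/5) = 1]
Product: (-1)·(-1) = 1.

1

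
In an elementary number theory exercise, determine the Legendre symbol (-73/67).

Pull out -1: (-73/67) = (-1/67)·(73/67). Since 67 ≡ 3 (mod 4), (-1/67) = -1. Now have -(73/67).
Reduce the numerator: 73 ≡ 6 (mod 67), so (73/67) = (6/67).
Factor out 2: 6 = 2·3. Since 67 ≡ 3 (mod 8), (2/67) = -1. Now have (3/67).
Both 3 ≡ 3 and 67 ≡ 3 (mod 4), so reciprocity gives (3/67) = -(67/3). Reduce: 67 ≡ 1 (mod 3). Now have -(1/3).
(1/3) = 1. Collecting the sign factors: -1.

-1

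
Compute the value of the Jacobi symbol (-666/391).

Pull out -1: (-666/391) = (-1/391)·(666/391). Since 391 ≡ 3 (mod 4), (-1/391) = -1. Now have -(666/391).
Reduce the numerator: 666 ≡ 275 (mod 391), so (666/391) = (275/391).
Both 275 ≡ 3 and 391 ≡ 3 (mod 4), so reciprocity gives (275/391) = -(391/275). Reduce: 391 ≡ 116 (mod 275). Now have (116/275).
Factor out 2: 116 = 2^2·29. Since 275 ≡ 3 (mod 8), (2/275) = -1, and (2/275)^2 = +1. Now have (29/275).
29 ≡ 1 (mod 4), so quadratic reciprocity gives (29/275) = (275/29). Reduce: 275 ≡ 14 (mod 29). Now have (14/29).
Factor out 2: 14 = 2·7. Since 29 ≡ 5 (mod 8), (2/29) = -1. Now have -(7/29).
29 ≡ 1 (mod 4), so quadratic reciprocity gives (7/29) = (29/7). Reduce: 29 ≡ 1 (mod 7). Now have -(1/7).
(1/7) = 1. Collecting the sign factors: -1.

-1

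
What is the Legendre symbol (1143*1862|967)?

-1

By multiplicativity, (1143·1862|967) = (1143|967)·(1862|967).
First factor (1143|967):
Reduce the numerator: 1143 ≡ 176 (mod 967), so (1143|967) = (176|967).
Factor out 2: 176 = 2^4·11. Since 967 ≡ 7 (mod 8), (2|967) = +1, and (2|967)^4 = +1. Now have (11|967).
Both 11 ≡ 3 and 967 ≡ 3 (mod 4), so reciprocity gives (11|967) = -(967|11). Reduce: 967 ≡ 10 (mod 11). Now have -(10|11).
Factor out 2: 10 = 2·5. Since 11 ≡ 3 (mod 8), (2|11) = -1. Now have (5|11).
5 ≡ 1 (mod 4), so quadratic reciprocity gives (5|11) = (11|5). Reduce: 11 ≡ 1 (mod 5). Now have (1|5).
(1|5) = 1. Collecting the sign factors: 1.
Second factor (1862|967):
Reduce the numerator: 1862 ≡ 895 (mod 967), so (1862|967) = (895|967).
Both 895 ≡ 3 and 967 ≡ 3 (mod 4), so reciprocity gives (895|967) = -(967|895). Reduce: 967 ≡ 72 (mod 895). Now have -(72|895).
Factor out 2: 72 = 2^3·9. Since 895 ≡ 7 (mod 8), (2|895) = +1, and (2|895)^3 = +1. Now have -(9|895).
9 ≡ 1 (mod 4), so quadratic reciprocity gives (9|895) = (895|9). Reduce: 895 ≡ 4 (mod 9). Now have -(4|9).
Factor out 2: 4 = 2^2. Since 9 ≡ 1 (mod 8), (2|9) = +1, and (2|9)^2 = +1. Now have -(1|9).
(1|9) = 1. Collecting the sign factors: -1.
Product: (1)·(-1) = -1.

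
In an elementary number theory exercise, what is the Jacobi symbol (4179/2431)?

-1

Reduce the numerator: 4179 ≡ 1748 (mod 2431), so (4179/2431) = (1748/2431).
Factor out 2: 1748 = 2^2·437. Since 2431 ≡ 7 (mod 8), (2/2431) = +1, and (2/2431)^2 = +1. Now have (437/2431).
437 ≡ 1 (mod 4), so quadratic reciprocity gives (437/2431) = (2431/437). Reduce: 2431 ≡ 246 (mod 437). Now have (246/437).
Factor out 2: 246 = 2·123. Since 437 ≡ 5 (mod 8), (2/437) = -1. Now have -(123/437).
437 ≡ 1 (mod 4), so quadratic reciprocity gives (123/437) = (437/123). Reduce: 437 ≡ 68 (mod 123). Now have -(68/123).
Factor out 2: 68 = 2^2·17. Since 123 ≡ 3 (mod 8), (2/123) = -1, and (2/123)^2 = +1. Now have -(17/123).
17 ≡ 1 (mod 4), so quadratic reciprocity gives (17/123) = (123/17). Reduce: 123 ≡ 4 (mod 17). Now have -(4/17).
Factor out 2: 4 = 2^2. Since 17 ≡ 1 (mod 8), (2/17) = +1, and (2/17)^2 = +1. Now have -(1/17).
(1/17) = 1. Collecting the sign factors: -1.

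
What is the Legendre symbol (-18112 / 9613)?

-1

Reduce the numerator: -18112 ≡ 1114 (mod 9613), so (-18112 / 9613) = (1114 / 9613).
Factor out 2: 1114 = 2·557. Since 9613 ≡ 5 (mod 8), (2 / 9613) = -1. Now have -(557 / 9613).
557 ≡ 1 (mod 4), so quadratic reciprocity gives (557 / 9613) = (9613 / 557). Reduce: 9613 ≡ 144 (mod 557). Now have -(144 / 557).
Factor out 2: 144 = 2^4·9. Since 557 ≡ 5 (mod 8), (2 / 557) = -1, and (2 / 557)^4 = +1. Now have -(9 / 557).
9 ≡ 1 (mod 4), so quadratic reciprocity gives (9 / 557) = (557 / 9). Reduce: 557 ≡ 8 (mod 9). Now have -(8 / 9).
Factor out 2: 8 = 2^3. Since 9 ≡ 1 (mod 8), (2 / 9) = +1, and (2 / 9)^3 = +1. Now have -(1 / 9).
(1 / 9) = 1. Collecting the sign factors: -1.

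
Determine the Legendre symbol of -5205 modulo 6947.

1

Pull out -1: (-5205/6947) = (-1/6947)·(5205/6947). Since 6947 ≡ 3 (mod 4), (-1/6947) = -1. Now have -(5205/6947).
5205 ≡ 1 (mod 4), so quadratic reciprocity gives (5205/6947) = (6947/5205). Reduce: 6947 ≡ 1742 (mod 5205). Now have -(1742/5205).
Factor out 2: 1742 = 2·871. Since 5205 ≡ 5 (mod 8), (2/5205) = -1. Now have (871/5205).
5205 ≡ 1 (mod 4), so quadratic reciprocity gives (871/5205) = (5205/871). Reduce: 5205 ≡ 850 (mod 871). Now have (850/871).
Factor out 2: 850 = 2·425. Since 871 ≡ 7 (mod 8), (2/871) = +1. Now have (425/871).
425 ≡ 1 (mod 4), so quadratic reciprocity gives (425/871) = (871/425). Reduce: 871 ≡ 21 (mod 425). Now have (21/425).
21 ≡ 1 (mod 4), so quadratic reciprocity gives (21/425) = (425/21). Reduce: 425 ≡ 5 (mod 21). Now have (5/21).
5 ≡ 1 (mod 4), so quadratic reciprocity gives (5/21) = (21/5). Reduce: 21 ≡ 1 (mod 5). Now have (1/5).
(1/5) = 1. Collecting the sign factors: 1.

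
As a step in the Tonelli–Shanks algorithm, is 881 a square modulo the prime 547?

no

Reduce the numerator: 881 ≡ 334 (mod 547), so (881/547) = (334/547).
Factor out 2: 334 = 2·167. Since 547 ≡ 3 (mod 8), (2/547) = -1. Now have -(167/547).
Both 167 ≡ 3 and 547 ≡ 3 (mod 4), so reciprocity gives (167/547) = -(547/167). Reduce: 547 ≡ 46 (mod 167). Now have (46/167).
Factor out 2: 46 = 2·23. Since 167 ≡ 7 (mod 8), (2/167) = +1. Now have (23/167).
Both 23 ≡ 3 and 167 ≡ 3 (mod 4), so reciprocity gives (23/167) = -(167/23). Reduce: 167 ≡ 6 (mod 23). Now have -(6/23).
Factor out 2: 6 = 2·3. Since 23 ≡ 7 (mod 8), (2/23) = +1. Now have -(3/23).
Both 3 ≡ 3 and 23 ≡ 3 (mod 4), so reciprocity gives (3/23) = -(23/3). Reduce: 23 ≡ 2 (mod 3). Now have (2/3).
Factor out 2: 2 = 2. Since 3 ≡ 3 (mod 8), (2/3) = -1. Now have -(1/3).
(1/3) = 1. Collecting the sign factors: -1.
The Legendre symbol is -1, so x^2 ≡ 881 (mod 547) has no solution.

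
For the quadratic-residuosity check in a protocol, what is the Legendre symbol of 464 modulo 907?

-1

Factor out 2: 464 = 2^4·29. Since 907 ≡ 3 (mod 8), (2/907) = -1, and (2/907)^4 = +1. Now have (29/907).
29 ≡ 1 (mod 4), so quadratic reciprocity gives (29/907) = (907/29). Reduce: 907 ≡ 8 (mod 29). Now have (8/29).
Factor out 2: 8 = 2^3. Since 29 ≡ 5 (mod 8), (2/29) = -1, and (2/29)^3 = -1. Now have -(1/29).
(1/29) = 1. Collecting the sign factors: -1.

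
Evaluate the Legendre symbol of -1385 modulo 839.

(-1385/839)
  = -(1385/839)    [839 ≡ 3 mod 4 ⇒ (-1/839) = -1]
  = -(546/839)    [1385 ≡ 546 mod 839]
  = -(273/839)    [839 ≡ 7 mod 8 ⇒ (2/839) = +1]
  = -(839/273)    [QR: 273 ≡ 1 mod 4, sign kept]
  = -(20/273)    [839 ≡ 20 mod 273]
  = -(5/273)    [273 ≡ 1 mod 8 ⇒ (2/273)^2 = +1]
  = -(273/5)    [QR: 5 ≡ 1 mod 4, sign kept]
  = -(3/5)    [273 ≡ 3 mod 5]
  = -(5/3)    [QR: 5 ≡ 1 mod 4, sign kept]
  = -(2/3)    [5 ≡ 2 mod 3]
  = (1/3)    [3 ≡ 3 mod 8 ⇒ (2/3) = -1]
  = 1    [(1/3) = 1]

1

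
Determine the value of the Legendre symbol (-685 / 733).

(-685 / 733)
  = (48 / 733)    [-685 ≡ 48 mod 733]
  = (3 / 733)    [733 ≡ 5 mod 8 ⇒ (2 / 733)^4 = +1]
  = (733 / 3)    [QR: 733 ≡ 1 mod 4, sign kept]
  = (1 / 3)    [733 ≡ 1 mod 3]
  = 1    [(1 / 3) = 1]

1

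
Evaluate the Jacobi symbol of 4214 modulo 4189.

1

(4214|4189)
  = (25|4189)    [4214 ≡ 25 mod 4189]
  = (4189|25)    [QR: 25 ≡ 1 mod 4, sign kept]
  = (14|25)    [4189 ≡ 14 mod 25]
  = (7|25)    [25 ≡ 1 mod 8 ⇒ (2|25) = +1]
  = (25|7)    [QR: 25 ≡ 1 mod 4, sign kept]
  = (4|7)    [25 ≡ 4 mod 7]
  = (1|7)    [7 ≡ 7 mod 8 ⇒ (2|7)^2 = +1]
  = 1    [(1|7) = 1]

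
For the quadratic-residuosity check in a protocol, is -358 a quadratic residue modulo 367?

(-358/367)
  = (9/367)    [-358 ≡ 9 mod 367]
  = (367/9)    [QR: 9 ≡ 1 mod 4, sign kept]
  = (7/9)    [367 ≡ 7 mod 9]
  = (9/7)    [QR: 9 ≡ 1 mod 4, sign kept]
  = (2/7)    [9 ≡ 2 mod 7]
  = (1/7)    [7 ≡ 7 mod 8 ⇒ (2/7) = +1]
  = 1    [(1/7) = 1]
(-358/367) = 1, and 367 is prime, so -358 is a quadratic residue mod 367.

yes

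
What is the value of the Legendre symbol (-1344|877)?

1

Pull out -1: (-1344|877) = (-1|877)·(1344|877). Since 877 ≡ 1 (mod 4), (-1|877) = +1. Now have (1344|877).
Reduce the numerator: 1344 ≡ 467 (mod 877), so (1344|877) = (467|877).
877 ≡ 1 (mod 4), so quadratic reciprocity gives (467|877) = (877|467). Reduce: 877 ≡ 410 (mod 467). Now have (410|467).
Factor out 2: 410 = 2·205. Since 467 ≡ 3 (mod 8), (2|467) = -1. Now have -(205|467).
205 ≡ 1 (mod 4), so quadratic reciprocity gives (205|467) = (467|205). Reduce: 467 ≡ 57 (mod 205). Now have -(57|205).
57 ≡ 1 (mod 4), so quadratic reciprocity gives (57|205) = (205|57). Reduce: 205 ≡ 34 (mod 57). Now have -(34|57).
Factor out 2: 34 = 2·17. Since 57 ≡ 1 (mod 8), (2|57) = +1. Now have -(17|57).
17 ≡ 1 (mod 4), so quadratic reciprocity gives (17|57) = (57|17). Reduce: 57 ≡ 6 (mod 17). Now have -(6|17).
Factor out 2: 6 = 2·3. Since 17 ≡ 1 (mod 8), (2|17) = +1. Now have -(3|17).
17 ≡ 1 (mod 4), so quadratic reciprocity gives (3|17) = (17|3). Reduce: 17 ≡ 2 (mod 3). Now have -(2|3).
Factor out 2: 2 = 2. Since 3 ≡ 3 (mod 8), (2|3) = -1. Now have (1|3).
(1|3) = 1. Collecting the sign factors: 1.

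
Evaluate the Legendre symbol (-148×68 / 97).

1

By multiplicativity, (-148·68 / 97) = (-148 / 97)·(68 / 97).
First factor (-148 / 97):
(-148 / 97)
  = (46 / 97)    [-148 ≡ 46 mod 97]
  = (23 / 97)    [97 ≡ 1 mod 8 ⇒ (2 / 97) = +1]
  = (97 / 23)    [QR: 97 ≡ 1 mod 4, sign kept]
  = (5 / 23)    [97 ≡ 5 mod 23]
  = (23 / 5)    [QR: 5 ≡ 1 mod 4, sign kept]
  = (3 / 5)    [23 ≡ 3 mod 5]
  = (5 / 3)    [QR: 5 ≡ 1 mod 4, sign kept]
  = (2 / 3)    [5 ≡ 2 mod 3]
  = -(1 / 3)    [3 ≡ 3 mod 8 ⇒ (2 / 3) = -1]
  = -1    [(1 / 3) = 1]
Second factor (68 / 97):
(68 / 97)
  = (17 / 97)    [97 ≡ 1 mod 8 ⇒ (2 / 97)^2 = +1]
  = (97 / 17)    [QR: 17 ≡ 1 mod 4, sign kept]
  = (12 / 17)    [97 ≡ 12 mod 17]
  = (3 / 17)    [17 ≡ 1 mod 8 ⇒ (2 / 17)^2 = +1]
  = (17 / 3)    [QR: 17 ≡ 1 mod 4, sign kept]
  = (2 / 3)    [17 ≡ 2 mod 3]
  = -(1 / 3)    [3 ≡ 3 mod 8 ⇒ (2 / 3) = -1]
  = -1    [(1 / 3) = 1]
Product: (-1)·(-1) = 1.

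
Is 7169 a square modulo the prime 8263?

no

7169 ≡ 1 (mod 4), so quadratic reciprocity gives (7169/8263) = (8263/7169). Reduce: 8263 ≡ 1094 (mod 7169). Now have (1094/7169).
Factor out 2: 1094 = 2·547. Since 7169 ≡ 1 (mod 8), (2/7169) = +1. Now have (547/7169).
7169 ≡ 1 (mod 4), so quadratic reciprocity gives (547/7169) = (7169/547). Reduce: 7169 ≡ 58 (mod 547). Now have (58/547).
Factor out 2: 58 = 2·29. Since 547 ≡ 3 (mod 8), (2/547) = -1. Now have -(29/547).
29 ≡ 1 (mod 4), so quadratic reciprocity gives (29/547) = (547/29). Reduce: 547 ≡ 25 (mod 29). Now have -(25/29).
25 ≡ 1 (mod 4), so quadratic reciprocity gives (25/29) = (29/25). Reduce: 29 ≡ 4 (mod 25). Now have -(4/25).
Factor out 2: 4 = 2^2. Since 25 ≡ 1 (mod 8), (2/25) = +1, and (2/25)^2 = +1. Now have -(1/25).
(1/25) = 1. Collecting the sign factors: -1.
(7169/8263) = -1, and 8263 is prime, so 7169 is not a quadratic residue mod 8263.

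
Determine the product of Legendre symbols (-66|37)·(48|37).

-1

By multiplicativity, (-66·48|37) = (-66|37)·(48|37).
First factor (-66|37):
(-66|37)
  = (8|37)    [-66 ≡ 8 mod 37]
  = -(1|37)    [37 ≡ 5 mod 8 ⇒ (2|37)^3 = -1]
  = -1    [(1|37) = 1]
Second factor (48|37):
(48|37)
  = (11|37)    [48 ≡ 11 mod 37]
  = (37|11)    [QR: 37 ≡ 1 mod 4, sign kept]
  = (4|11)    [37 ≡ 4 mod 11]
  = (1|11)    [11 ≡ 3 mod 8 ⇒ (2|11)^2 = +1]
  = 1    [(1|11) = 1]
Product: (-1)·(1) = -1.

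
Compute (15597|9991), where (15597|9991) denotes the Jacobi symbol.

1

(15597|9991)
  = (5606|9991)    [15597 ≡ 5606 mod 9991]
  = (2803|9991)    [9991 ≡ 7 mod 8 ⇒ (2|9991) = +1]
  = -(9991|2803)    [QR: both ≡ 3 mod 4, sign flips]
  = -(1582|2803)    [9991 ≡ 1582 mod 2803]
  = (791|2803)    [2803 ≡ 3 mod 8 ⇒ (2|2803) = -1]
  = -(2803|791)    [QR: both ≡ 3 mod 4, sign flips]
  = -(430|791)    [2803 ≡ 430 mod 791]
  = -(215|791)    [791 ≡ 7 mod 8 ⇒ (2|791) = +1]
  = (791|215)    [QR: both ≡ 3 mod 4, sign flips]
  = (146|215)    [791 ≡ 146 mod 215]
  = (73|215)    [215 ≡ 7 mod 8 ⇒ (2|215) = +1]
  = (215|73)    [QR: 73 ≡ 1 mod 4, sign kept]
  = (69|73)    [215 ≡ 69 mod 73]
  = (73|69)    [QR: 69 ≡ 1 mod 4, sign kept]
  = (4|69)    [73 ≡ 4 mod 69]
  = (1|69)    [69 ≡ 5 mod 8 ⇒ (2|69)^2 = +1]
  = 1    [(1|69) = 1]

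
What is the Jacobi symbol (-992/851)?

(-992/851)
  = -(992/851)    [851 ≡ 3 mod 4 ⇒ (-1/851) = -1]
  = -(141/851)    [992 ≡ 141 mod 851]
  = -(851/141)    [QR: 141 ≡ 1 mod 4, sign kept]
  = -(5/141)    [851 ≡ 5 mod 141]
  = -(141/5)    [QR: 5 ≡ 1 mod 4, sign kept]
  = -(1/5)    [141 ≡ 1 mod 5]
  = -1    [(1/5) = 1]

-1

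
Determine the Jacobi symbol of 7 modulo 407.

Both 7 ≡ 3 and 407 ≡ 3 (mod 4), so reciprocity gives (7/407) = -(407/7). Reduce: 407 ≡ 1 (mod 7). Now have -(1/7).
(1/7) = 1. Collecting the sign factors: -1.

-1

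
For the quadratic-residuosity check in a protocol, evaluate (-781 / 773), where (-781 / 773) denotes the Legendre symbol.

(-781 / 773)
  = (765 / 773)    [-781 ≡ 765 mod 773]
  = (773 / 765)    [QR: 765 ≡ 1 mod 4, sign kept]
  = (8 / 765)    [773 ≡ 8 mod 765]
  = -(1 / 765)    [765 ≡ 5 mod 8 ⇒ (2 / 765)^3 = -1]
  = -1    [(1 / 765) = 1]

-1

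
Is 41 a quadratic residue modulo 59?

yes

(41|59)
  = (59|41)    [QR: 41 ≡ 1 mod 4, sign kept]
  = (18|41)    [59 ≡ 18 mod 41]
  = (9|41)    [41 ≡ 1 mod 8 ⇒ (2|41) = +1]
  = (41|9)    [QR: 9 ≡ 1 mod 4, sign kept]
  = (5|9)    [41 ≡ 5 mod 9]
  = (9|5)    [QR: 5 ≡ 1 mod 4, sign kept]
  = (4|5)    [9 ≡ 4 mod 5]
  = (1|5)    [5 ≡ 5 mod 8 ⇒ (2|5)^2 = +1]
  = 1    [(1|5) = 1]
The Legendre symbol is 1, so x^2 ≡ 41 (mod 59) has solution.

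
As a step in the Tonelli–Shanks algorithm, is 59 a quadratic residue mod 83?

(59|83)
  = -(83|59)    [QR: both ≡ 3 mod 4, sign flips]
  = -(24|59)    [83 ≡ 24 mod 59]
  = (3|59)    [59 ≡ 3 mod 8 ⇒ (2|59)^3 = -1]
  = -(59|3)    [QR: both ≡ 3 mod 4, sign flips]
  = -(2|3)    [59 ≡ 2 mod 3]
  = (1|3)    [3 ≡ 3 mod 8 ⇒ (2|3) = -1]
  = 1    [(1|3) = 1]
(59|83) = 1, and 83 is prime, so 59 is a quadratic residue mod 83.

yes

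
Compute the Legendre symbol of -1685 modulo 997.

(-1685/997)
  = (309/997)    [-1685 ≡ 309 mod 997]
  = (997/309)    [QR: 309 ≡ 1 mod 4, sign kept]
  = (70/309)    [997 ≡ 70 mod 309]
  = -(35/309)    [309 ≡ 5 mod 8 ⇒ (2/309) = -1]
  = -(309/35)    [QR: 309 ≡ 1 mod 4, sign kept]
  = -(29/35)    [309 ≡ 29 mod 35]
  = -(35/29)    [QR: 29 ≡ 1 mod 4, sign kept]
  = -(6/29)    [35 ≡ 6 mod 29]
  = (3/29)    [29 ≡ 5 mod 8 ⇒ (2/29) = -1]
  = (29/3)    [QR: 29 ≡ 1 mod 4, sign kept]
  = (2/3)    [29 ≡ 2 mod 3]
  = -(1/3)    [3 ≡ 3 mod 8 ⇒ (2/3) = -1]
  = -1    [(1/3) = 1]

-1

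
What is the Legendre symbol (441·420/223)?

By multiplicativity, (441·420/223) = (441/223)·(420/223).
First factor (441/223):
Reduce the numerator: 441 ≡ 218 (mod 223), so (441/223) = (218/223).
Factor out 2: 218 = 2·109. Since 223 ≡ 7 (mod 8), (2/223) = +1. Now have (109/223).
109 ≡ 1 (mod 4), so quadratic reciprocity gives (109/223) = (223/109). Reduce: 223 ≡ 5 (mod 109). Now have (5/109).
5 ≡ 1 (mod 4), so quadratic reciprocity gives (5/109) = (109/5). Reduce: 109 ≡ 4 (mod 5). Now have (4/5).
Factor out 2: 4 = 2^2. Since 5 ≡ 5 (mod 8), (2/5) = -1, and (2/5)^2 = +1. Now have (1/5).
(1/5) = 1. Collecting the sign factors: 1.
Second factor (420/223):
Reduce the numerator: 420 ≡ 197 (mod 223), so (420/223) = (197/223).
197 ≡ 1 (mod 4), so quadratic reciprocity gives (197/223) = (223/197). Reduce: 223 ≡ 26 (mod 197). Now have (26/197).
Factor out 2: 26 = 2·13. Since 197 ≡ 5 (mod 8), (2/197) = -1. Now have -(13/197).
13 ≡ 1 (mod 4), so quadratic reciprocity gives (13/197) = (197/13). Reduce: 197 ≡ 2 (mod 13). Now have -(2/13).
Factor out 2: 2 = 2. Since 13 ≡ 5 (mod 8), (2/13) = -1. Now have (1/13).
(1/13) = 1. Collecting the sign factors: 1.
Product: (1)·(1) = 1.

1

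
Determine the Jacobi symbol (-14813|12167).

(-14813|12167)
  = (9521|12167)    [-14813 ≡ 9521 mod 12167]
  = (12167|9521)    [QR: 9521 ≡ 1 mod 4, sign kept]
  = (2646|9521)    [12167 ≡ 2646 mod 9521]
  = (1323|9521)    [9521 ≡ 1 mod 8 ⇒ (2|9521) = +1]
  = (9521|1323)    [QR: 9521 ≡ 1 mod 4, sign kept]
  = (260|1323)    [9521 ≡ 260 mod 1323]
  = (65|1323)    [1323 ≡ 3 mod 8 ⇒ (2|1323)^2 = +1]
  = (1323|65)    [QR: 65 ≡ 1 mod 4, sign kept]
  = (23|65)    [1323 ≡ 23 mod 65]
  = (65|23)    [QR: 65 ≡ 1 mod 4, sign kept]
  = (19|23)    [65 ≡ 19 mod 23]
  = -(23|19)    [QR: both ≡ 3 mod 4, sign flips]
  = -(4|19)    [23 ≡ 4 mod 19]
  = -(1|19)    [19 ≡ 3 mod 8 ⇒ (2|19)^2 = +1]
  = -1    [(1|19) = 1]

-1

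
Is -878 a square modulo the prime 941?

no

(-878|941)
  = (63|941)    [-878 ≡ 63 mod 941]
  = (941|63)    [QR: 941 ≡ 1 mod 4, sign kept]
  = (59|63)    [941 ≡ 59 mod 63]
  = -(63|59)    [QR: both ≡ 3 mod 4, sign flips]
  = -(4|59)    [63 ≡ 4 mod 59]
  = -(1|59)    [59 ≡ 3 mod 8 ⇒ (2|59)^2 = +1]
  = -1    [(1|59) = 1]
(-878|941) = -1, and 941 is prime, so -878 is not a quadratic residue mod 941.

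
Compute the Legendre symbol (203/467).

-1

(203/467)
  = -(467/203)    [QR: both ≡ 3 mod 4, sign flips]
  = -(61/203)    [467 ≡ 61 mod 203]
  = -(203/61)    [QR: 61 ≡ 1 mod 4, sign kept]
  = -(20/61)    [203 ≡ 20 mod 61]
  = -(5/61)    [61 ≡ 5 mod 8 ⇒ (2/61)^2 = +1]
  = -(61/5)    [QR: 5 ≡ 1 mod 4, sign kept]
  = -(1/5)    [61 ≡ 1 mod 5]
  = -1    [(1/5) = 1]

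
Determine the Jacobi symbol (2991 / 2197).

1

(2991 / 2197)
  = (794 / 2197)    [2991 ≡ 794 mod 2197]
  = -(397 / 2197)    [2197 ≡ 5 mod 8 ⇒ (2 / 2197) = -1]
  = -(2197 / 397)    [QR: 397 ≡ 1 mod 4, sign kept]
  = -(212 / 397)    [2197 ≡ 212 mod 397]
  = -(53 / 397)    [397 ≡ 5 mod 8 ⇒ (2 / 397)^2 = +1]
  = -(397 / 53)    [QR: 53 ≡ 1 mod 4, sign kept]
  = -(26 / 53)    [397 ≡ 26 mod 53]
  = (13 / 53)    [53 ≡ 5 mod 8 ⇒ (2 / 53) = -1]
  = (53 / 13)    [QR: 13 ≡ 1 mod 4, sign kept]
  = (1 / 13)    [53 ≡ 1 mod 13]
  = 1    [(1 / 13) = 1]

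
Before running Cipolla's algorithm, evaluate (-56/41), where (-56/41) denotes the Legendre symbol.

-1

(-56/41)
  = (26/41)    [-56 ≡ 26 mod 41]
  = (13/41)    [41 ≡ 1 mod 8 ⇒ (2/41) = +1]
  = (41/13)    [QR: 13 ≡ 1 mod 4, sign kept]
  = (2/13)    [41 ≡ 2 mod 13]
  = -(1/13)    [13 ≡ 5 mod 8 ⇒ (2/13) = -1]
  = -1    [(1/13) = 1]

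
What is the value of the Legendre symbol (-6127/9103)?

Pull out -1: (-6127/9103) = (-1/9103)·(6127/9103). Since 9103 ≡ 3 (mod 4), (-1/9103) = -1. Now have -(6127/9103).
Both 6127 ≡ 3 and 9103 ≡ 3 (mod 4), so reciprocity gives (6127/9103) = -(9103/6127). Reduce: 9103 ≡ 2976 (mod 6127). Now have (2976/6127).
Factor out 2: 2976 = 2^5·93. Since 6127 ≡ 7 (mod 8), (2/6127) = +1, and (2/6127)^5 = +1. Now have (93/6127).
93 ≡ 1 (mod 4), so quadratic reciprocity gives (93/6127) = (6127/93). Reduce: 6127 ≡ 82 (mod 93). Now have (82/93).
Factor out 2: 82 = 2·41. Since 93 ≡ 5 (mod 8), (2/93) = -1. Now have -(41/93).
41 ≡ 1 (mod 4), so quadratic reciprocity gives (41/93) = (93/41). Reduce: 93 ≡ 11 (mod 41). Now have -(11/41).
41 ≡ 1 (mod 4), so quadratic reciprocity gives (11/41) = (41/11). Reduce: 41 ≡ 8 (mod 11). Now have -(8/11).
Factor out 2: 8 = 2^3. Since 11 ≡ 3 (mod 8), (2/11) = -1, and (2/11)^3 = -1. Now have (1/11).
(1/11) = 1. Collecting the sign factors: 1.

1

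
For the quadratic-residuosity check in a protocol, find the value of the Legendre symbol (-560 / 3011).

1

Pull out -1: (-560 / 3011) = (-1 / 3011)·(560 / 3011). Since 3011 ≡ 3 (mod 4), (-1 / 3011) = -1. Now have -(560 / 3011).
Factor out 2: 560 = 2^4·35. Since 3011 ≡ 3 (mod 8), (2 / 3011) = -1, and (2 / 3011)^4 = +1. Now have -(35 / 3011).
Both 35 ≡ 3 and 3011 ≡ 3 (mod 4), so reciprocity gives (35 / 3011) = -(3011 / 35). Reduce: 3011 ≡ 1 (mod 35). Now have (1 / 35).
(1 / 35) = 1. Collecting the sign factors: 1.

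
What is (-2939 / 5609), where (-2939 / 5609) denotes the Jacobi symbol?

(-2939 / 5609)
  = (2670 / 5609)    [-2939 ≡ 2670 mod 5609]
  = (1335 / 5609)    [5609 ≡ 1 mod 8 ⇒ (2 / 5609) = +1]
  = (5609 / 1335)    [QR: 5609 ≡ 1 mod 4, sign kept]
  = (269 / 1335)    [5609 ≡ 269 mod 1335]
  = (1335 / 269)    [QR: 269 ≡ 1 mod 4, sign kept]
  = (259 / 269)    [1335 ≡ 259 mod 269]
  = (269 / 259)    [QR: 269 ≡ 1 mod 4, sign kept]
  = (10 / 259)    [269 ≡ 10 mod 259]
  = -(5 / 259)    [259 ≡ 3 mod 8 ⇒ (2 / 259) = -1]
  = -(259 / 5)    [QR: 5 ≡ 1 mod 4, sign kept]
  = -(4 / 5)    [259 ≡ 4 mod 5]
  = -(1 / 5)    [5 ≡ 5 mod 8 ⇒ (2 / 5)^2 = +1]
  = -1    [(1 / 5) = 1]

-1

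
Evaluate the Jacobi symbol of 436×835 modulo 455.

0

By multiplicativity, (436·835 / 455) = (436 / 455)·(835 / 455).
First factor (436 / 455):
(436 / 455)
  = (109 / 455)    [455 ≡ 7 mod 8 ⇒ (2 / 455)^2 = +1]
  = (455 / 109)    [QR: 109 ≡ 1 mod 4, sign kept]
  = (19 / 109)    [455 ≡ 19 mod 109]
  = (109 / 19)    [QR: 109 ≡ 1 mod 4, sign kept]
  = (14 / 19)    [109 ≡ 14 mod 19]
  = -(7 / 19)    [19 ≡ 3 mod 8 ⇒ (2 / 19) = -1]
  = (19 / 7)    [QR: both ≡ 3 mod 4, sign flips]
  = (5 / 7)    [19 ≡ 5 mod 7]
  = (7 / 5)    [QR: 5 ≡ 1 mod 4, sign kept]
  = (2 / 5)    [7 ≡ 2 mod 5]
  = -(1 / 5)    [5 ≡ 5 mod 8 ⇒ (2 / 5) = -1]
  = -1    [(1 / 5) = 1]
Second factor (835 / 455):
(835 / 455)
  = (380 / 455)    [835 ≡ 380 mod 455]
  = (95 / 455)    [455 ≡ 7 mod 8 ⇒ (2 / 455)^2 = +1]
  = -(455 / 95)    [QR: both ≡ 3 mod 4, sign flips]
  = -(75 / 95)    [455 ≡ 75 mod 95]
  = (95 / 75)    [QR: both ≡ 3 mod 4, sign flips]
  = (20 / 75)    [95 ≡ 20 mod 75]
  = (5 / 75)    [75 ≡ 3 mod 8 ⇒ (2 / 75)^2 = +1]
  = (75 / 5)    [QR: 5 ≡ 1 mod 4, sign kept]
  = (0 / 5)    [75 ≡ 0 mod 5]
  = 0    [numerator 0, gcd > 1]
Product: (-1)·(0) = 0.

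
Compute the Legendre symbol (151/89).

-1

Reduce the numerator: 151 ≡ 62 (mod 89), so (151/89) = (62/89).
Factor out 2: 62 = 2·31. Since 89 ≡ 1 (mod 8), (2/89) = +1. Now have (31/89).
89 ≡ 1 (mod 4), so quadratic reciprocity gives (31/89) = (89/31). Reduce: 89 ≡ 27 (mod 31). Now have (27/31).
Both 27 ≡ 3 and 31 ≡ 3 (mod 4), so reciprocity gives (27/31) = -(31/27). Reduce: 31 ≡ 4 (mod 27). Now have -(4/27).
Factor out 2: 4 = 2^2. Since 27 ≡ 3 (mod 8), (2/27) = -1, and (2/27)^2 = +1. Now have -(1/27).
(1/27) = 1. Collecting the sign factors: -1.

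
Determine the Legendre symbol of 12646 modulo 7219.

Reduce the numerator: 12646 ≡ 5427 (mod 7219), so (12646 / 7219) = (5427 / 7219).
Both 5427 ≡ 3 and 7219 ≡ 3 (mod 4), so reciprocity gives (5427 / 7219) = -(7219 / 5427). Reduce: 7219 ≡ 1792 (mod 5427). Now have -(1792 / 5427).
Factor out 2: 1792 = 2^8·7. Since 5427 ≡ 3 (mod 8), (2 / 5427) = -1, and (2 / 5427)^8 = +1. Now have -(7 / 5427).
Both 7 ≡ 3 and 5427 ≡ 3 (mod 4), so reciprocity gives (7 / 5427) = -(5427 / 7). Reduce: 5427 ≡ 2 (mod 7). Now have (2 / 7).
Factor out 2: 2 = 2. Since 7 ≡ 7 (mod 8), (2 / 7) = +1. Now have (1 / 7).
(1 / 7) = 1. Collecting the sign factors: 1.

1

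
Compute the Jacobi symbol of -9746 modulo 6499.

-1

(-9746|6499)
  = (3252|6499)    [-9746 ≡ 3252 mod 6499]
  = (813|6499)    [6499 ≡ 3 mod 8 ⇒ (2|6499)^2 = +1]
  = (6499|813)    [QR: 813 ≡ 1 mod 4, sign kept]
  = (808|813)    [6499 ≡ 808 mod 813]
  = -(101|813)    [813 ≡ 5 mod 8 ⇒ (2|813)^3 = -1]
  = -(813|101)    [QR: 101 ≡ 1 mod 4, sign kept]
  = -(5|101)    [813 ≡ 5 mod 101]
  = -(101|5)    [QR: 5 ≡ 1 mod 4, sign kept]
  = -(1|5)    [101 ≡ 1 mod 5]
  = -1    [(1|5) = 1]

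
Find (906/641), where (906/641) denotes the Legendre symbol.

-1

(906/641)
  = (265/641)    [906 ≡ 265 mod 641]
  = (641/265)    [QR: 265 ≡ 1 mod 4, sign kept]
  = (111/265)    [641 ≡ 111 mod 265]
  = (265/111)    [QR: 265 ≡ 1 mod 4, sign kept]
  = (43/111)    [265 ≡ 43 mod 111]
  = -(111/43)    [QR: both ≡ 3 mod 4, sign flips]
  = -(25/43)    [111 ≡ 25 mod 43]
  = -(43/25)    [QR: 25 ≡ 1 mod 4, sign kept]
  = -(18/25)    [43 ≡ 18 mod 25]
  = -(9/25)    [25 ≡ 1 mod 8 ⇒ (2/25) = +1]
  = -(25/9)    [QR: 9 ≡ 1 mod 4, sign kept]
  = -(7/9)    [25 ≡ 7 mod 9]
  = -(9/7)    [QR: 9 ≡ 1 mod 4, sign kept]
  = -(2/7)    [9 ≡ 2 mod 7]
  = -(1/7)    [7 ≡ 7 mod 8 ⇒ (2/7) = +1]
  = -1    [(1/7) = 1]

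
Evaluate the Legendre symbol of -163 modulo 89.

(-163/89)
  = (163/89)    [89 ≡ 1 mod 4 ⇒ (-1/89) = +1]
  = (74/89)    [163 ≡ 74 mod 89]
  = (37/89)    [89 ≡ 1 mod 8 ⇒ (2/89) = +1]
  = (89/37)    [QR: 37 ≡ 1 mod 4, sign kept]
  = (15/37)    [89 ≡ 15 mod 37]
  = (37/15)    [QR: 37 ≡ 1 mod 4, sign kept]
  = (7/15)    [37 ≡ 7 mod 15]
  = -(15/7)    [QR: both ≡ 3 mod 4, sign flips]
  = -(1/7)    [15 ≡ 1 mod 7]
  = -1    [(1/7) = 1]

-1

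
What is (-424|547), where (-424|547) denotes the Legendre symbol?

(-424|547)
  = (123|547)    [-424 ≡ 123 mod 547]
  = -(547|123)    [QR: both ≡ 3 mod 4, sign flips]
  = -(55|123)    [547 ≡ 55 mod 123]
  = (123|55)    [QR: both ≡ 3 mod 4, sign flips]
  = (13|55)    [123 ≡ 13 mod 55]
  = (55|13)    [QR: 13 ≡ 1 mod 4, sign kept]
  = (3|13)    [55 ≡ 3 mod 13]
  = (13|3)    [QR: 13 ≡ 1 mod 4, sign kept]
  = (1|3)    [13 ≡ 1 mod 3]
  = 1    [(1|3) = 1]

1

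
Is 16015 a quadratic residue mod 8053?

(16015|8053)
  = (7962|8053)    [16015 ≡ 7962 mod 8053]
  = -(3981|8053)    [8053 ≡ 5 mod 8 ⇒ (2|8053) = -1]
  = -(8053|3981)    [QR: 3981 ≡ 1 mod 4, sign kept]
  = -(91|3981)    [8053 ≡ 91 mod 3981]
  = -(3981|91)    [QR: 3981 ≡ 1 mod 4, sign kept]
  = -(68|91)    [3981 ≡ 68 mod 91]
  = -(17|91)    [91 ≡ 3 mod 8 ⇒ (2|91)^2 = +1]
  = -(91|17)    [QR: 17 ≡ 1 mod 4, sign kept]
  = -(6|17)    [91 ≡ 6 mod 17]
  = -(3|17)    [17 ≡ 1 mod 8 ⇒ (2|17) = +1]
  = -(17|3)    [QR: 17 ≡ 1 mod 4, sign kept]
  = -(2|3)    [17 ≡ 2 mod 3]
  = (1|3)    [3 ≡ 3 mod 8 ⇒ (2|3) = -1]
  = 1    [(1|3) = 1]
The Legendre symbol is 1, so x^2 ≡ 16015 (mod 8053) has solution.

yes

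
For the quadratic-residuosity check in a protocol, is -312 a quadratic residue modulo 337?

Pull out -1: (-312|337) = (-1|337)·(312|337). Since 337 ≡ 1 (mod 4), (-1|337) = +1. Now have (312|337).
Factor out 2: 312 = 2^3·39. Since 337 ≡ 1 (mod 8), (2|337) = +1, and (2|337)^3 = +1. Now have (39|337).
337 ≡ 1 (mod 4), so quadratic reciprocity gives (39|337) = (337|39). Reduce: 337 ≡ 25 (mod 39). Now have (25|39).
25 ≡ 1 (mod 4), so quadratic reciprocity gives (25|39) = (39|25). Reduce: 39 ≡ 14 (mod 25). Now have (14|25).
Factor out 2: 14 = 2·7. Since 25 ≡ 1 (mod 8), (2|25) = +1. Now have (7|25).
25 ≡ 1 (mod 4), so quadratic reciprocity gives (7|25) = (25|7). Reduce: 25 ≡ 4 (mod 7). Now have (4|7).
Factor out 2: 4 = 2^2. Since 7 ≡ 7 (mod 8), (2|7) = +1, and (2|7)^2 = +1. Now have (1|7).
(1|7) = 1. Collecting the sign factors: 1.
(-312|337) = 1, and 337 is prime, so -312 is a quadratic residue mod 337.

yes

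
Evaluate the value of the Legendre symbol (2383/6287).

-1

Both 2383 ≡ 3 and 6287 ≡ 3 (mod 4), so reciprocity gives (2383/6287) = -(6287/2383). Reduce: 6287 ≡ 1521 (mod 2383). Now have -(1521/2383).
1521 ≡ 1 (mod 4), so quadratic reciprocity gives (1521/2383) = (2383/1521). Reduce: 2383 ≡ 862 (mod 1521). Now have -(862/1521).
Factor out 2: 862 = 2·431. Since 1521 ≡ 1 (mod 8), (2/1521) = +1. Now have -(431/1521).
1521 ≡ 1 (mod 4), so quadratic reciprocity gives (431/1521) = (1521/431). Reduce: 1521 ≡ 228 (mod 431). Now have -(228/431).
Factor out 2: 228 = 2^2·57. Since 431 ≡ 7 (mod 8), (2/431) = +1, and (2/431)^2 = +1. Now have -(57/431).
57 ≡ 1 (mod 4), so quadratic reciprocity gives (57/431) = (431/57). Reduce: 431 ≡ 32 (mod 57). Now have -(32/57).
Factor out 2: 32 = 2^5. Since 57 ≡ 1 (mod 8), (2/57) = +1, and (2/57)^5 = +1. Now have -(1/57).
(1/57) = 1. Collecting the sign factors: -1.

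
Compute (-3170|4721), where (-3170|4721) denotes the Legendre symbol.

(-3170|4721)
  = (1551|4721)    [-3170 ≡ 1551 mod 4721]
  = (4721|1551)    [QR: 4721 ≡ 1 mod 4, sign kept]
  = (68|1551)    [4721 ≡ 68 mod 1551]
  = (17|1551)    [1551 ≡ 7 mod 8 ⇒ (2|1551)^2 = +1]
  = (1551|17)    [QR: 17 ≡ 1 mod 4, sign kept]
  = (4|17)    [1551 ≡ 4 mod 17]
  = (1|17)    [17 ≡ 1 mod 8 ⇒ (2|17)^2 = +1]
  = 1    [(1|17) = 1]

1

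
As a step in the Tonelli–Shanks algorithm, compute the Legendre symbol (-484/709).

1

(-484/709)
  = (484/709)    [709 ≡ 1 mod 4 ⇒ (-1/709) = +1]
  = (121/709)    [709 ≡ 5 mod 8 ⇒ (2/709)^2 = +1]
  = (709/121)    [QR: 121 ≡ 1 mod 4, sign kept]
  = (104/121)    [709 ≡ 104 mod 121]
  = (13/121)    [121 ≡ 1 mod 8 ⇒ (2/121)^3 = +1]
  = (121/13)    [QR: 13 ≡ 1 mod 4, sign kept]
  = (4/13)    [121 ≡ 4 mod 13]
  = (1/13)    [13 ≡ 5 mod 8 ⇒ (2/13)^2 = +1]
  = 1    [(1/13) = 1]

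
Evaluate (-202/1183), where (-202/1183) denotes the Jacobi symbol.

1

(-202/1183)
  = -(202/1183)    [1183 ≡ 3 mod 4 ⇒ (-1/1183) = -1]
  = -(101/1183)    [1183 ≡ 7 mod 8 ⇒ (2/1183) = +1]
  = -(1183/101)    [QR: 101 ≡ 1 mod 4, sign kept]
  = -(72/101)    [1183 ≡ 72 mod 101]
  = (9/101)    [101 ≡ 5 mod 8 ⇒ (2/101)^3 = -1]
  = (101/9)    [QR: 9 ≡ 1 mod 4, sign kept]
  = (2/9)    [101 ≡ 2 mod 9]
  = (1/9)    [9 ≡ 1 mod 8 ⇒ (2/9) = +1]
  = 1    [(1/9) = 1]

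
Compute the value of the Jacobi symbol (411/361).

Reduce the numerator: 411 ≡ 50 (mod 361), so (411/361) = (50/361).
Factor out 2: 50 = 2·25. Since 361 ≡ 1 (mod 8), (2/361) = +1. Now have (25/361).
25 ≡ 1 (mod 4), so quadratic reciprocity gives (25/361) = (361/25). Reduce: 361 ≡ 11 (mod 25). Now have (11/25).
25 ≡ 1 (mod 4), so quadratic reciprocity gives (11/25) = (25/11). Reduce: 25 ≡ 3 (mod 11). Now have (3/11).
Both 3 ≡ 3 and 11 ≡ 3 (mod 4), so reciprocity gives (3/11) = -(11/3). Reduce: 11 ≡ 2 (mod 3). Now have -(2/3).
Factor out 2: 2 = 2. Since 3 ≡ 3 (mod 8), (2/3) = -1. Now have (1/3).
(1/3) = 1. Collecting the sign factors: 1.

1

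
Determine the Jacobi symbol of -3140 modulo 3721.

(-3140/3721)
  = (581/3721)    [-3140 ≡ 581 mod 3721]
  = (3721/581)    [QR: 581 ≡ 1 mod 4, sign kept]
  = (235/581)    [3721 ≡ 235 mod 581]
  = (581/235)    [QR: 581 ≡ 1 mod 4, sign kept]
  = (111/235)    [581 ≡ 111 mod 235]
  = -(235/111)    [QR: both ≡ 3 mod 4, sign flips]
  = -(13/111)    [235 ≡ 13 mod 111]
  = -(111/13)    [QR: 13 ≡ 1 mod 4, sign kept]
  = -(7/13)    [111 ≡ 7 mod 13]
  = -(13/7)    [QR: 13 ≡ 1 mod 4, sign kept]
  = -(6/7)    [13 ≡ 6 mod 7]
  = -(3/7)    [7 ≡ 7 mod 8 ⇒ (2/7) = +1]
  = (7/3)    [QR: both ≡ 3 mod 4, sign flips]
  = (1/3)    [7 ≡ 1 mod 3]
  = 1    [(1/3) = 1]

1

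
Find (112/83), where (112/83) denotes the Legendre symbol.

1

(112/83)
  = (29/83)    [112 ≡ 29 mod 83]
  = (83/29)    [QR: 29 ≡ 1 mod 4, sign kept]
  = (25/29)    [83 ≡ 25 mod 29]
  = (29/25)    [QR: 25 ≡ 1 mod 4, sign kept]
  = (4/25)    [29 ≡ 4 mod 25]
  = (1/25)    [25 ≡ 1 mod 8 ⇒ (2/25)^2 = +1]
  = 1    [(1/25) = 1]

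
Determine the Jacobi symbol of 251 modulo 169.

1

Reduce the numerator: 251 ≡ 82 (mod 169), so (251/169) = (82/169).
Factor out 2: 82 = 2·41. Since 169 ≡ 1 (mod 8), (2/169) = +1. Now have (41/169).
41 ≡ 1 (mod 4), so quadratic reciprocity gives (41/169) = (169/41). Reduce: 169 ≡ 5 (mod 41). Now have (5/41).
5 ≡ 1 (mod 4), so quadratic reciprocity gives (5/41) = (41/5). Reduce: 41 ≡ 1 (mod 5). Now have (1/5).
(1/5) = 1. Collecting the sign factors: 1.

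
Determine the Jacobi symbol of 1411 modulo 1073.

Reduce the numerator: 1411 ≡ 338 (mod 1073), so (1411|1073) = (338|1073).
Factor out 2: 338 = 2·169. Since 1073 ≡ 1 (mod 8), (2|1073) = +1. Now have (169|1073).
169 ≡ 1 (mod 4), so quadratic reciprocity gives (169|1073) = (1073|169). Reduce: 1073 ≡ 59 (mod 169). Now have (59|169).
169 ≡ 1 (mod 4), so quadratic reciprocity gives (59|169) = (169|59). Reduce: 169 ≡ 51 (mod 59). Now have (51|59).
Both 51 ≡ 3 and 59 ≡ 3 (mod 4), so reciprocity gives (51|59) = -(59|51). Reduce: 59 ≡ 8 (mod 51). Now have -(8|51).
Factor out 2: 8 = 2^3. Since 51 ≡ 3 (mod 8), (2|51) = -1, and (2|51)^3 = -1. Now have (1|51).
(1|51) = 1. Collecting the sign factors: 1.

1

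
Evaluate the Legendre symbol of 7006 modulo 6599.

-1

(7006/6599)
  = (407/6599)    [7006 ≡ 407 mod 6599]
  = -(6599/407)    [QR: both ≡ 3 mod 4, sign flips]
  = -(87/407)    [6599 ≡ 87 mod 407]
  = (407/87)    [QR: both ≡ 3 mod 4, sign flips]
  = (59/87)    [407 ≡ 59 mod 87]
  = -(87/59)    [QR: both ≡ 3 mod 4, sign flips]
  = -(28/59)    [87 ≡ 28 mod 59]
  = -(7/59)    [59 ≡ 3 mod 8 ⇒ (2/59)^2 = +1]
  = (59/7)    [QR: both ≡ 3 mod 4, sign flips]
  = (3/7)    [59 ≡ 3 mod 7]
  = -(7/3)    [QR: both ≡ 3 mod 4, sign flips]
  = -(1/3)    [7 ≡ 1 mod 3]
  = -1    [(1/3) = 1]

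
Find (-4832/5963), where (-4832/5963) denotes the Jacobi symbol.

(-4832/5963)
  = -(4832/5963)    [5963 ≡ 3 mod 4 ⇒ (-1/5963) = -1]
  = (151/5963)    [5963 ≡ 3 mod 8 ⇒ (2/5963)^5 = -1]
  = -(5963/151)    [QR: both ≡ 3 mod 4, sign flips]
  = -(74/151)    [5963 ≡ 74 mod 151]
  = -(37/151)    [151 ≡ 7 mod 8 ⇒ (2/151) = +1]
  = -(151/37)    [QR: 37 ≡ 1 mod 4, sign kept]
  = -(3/37)    [151 ≡ 3 mod 37]
  = -(37/3)    [QR: 37 ≡ 1 mod 4, sign kept]
  = -(1/3)    [37 ≡ 1 mod 3]
  = -1    [(1/3) = 1]

-1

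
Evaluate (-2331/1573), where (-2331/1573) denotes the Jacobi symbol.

(-2331/1573)
  = (815/1573)    [-2331 ≡ 815 mod 1573]
  = (1573/815)    [QR: 1573 ≡ 1 mod 4, sign kept]
  = (758/815)    [1573 ≡ 758 mod 815]
  = (379/815)    [815 ≡ 7 mod 8 ⇒ (2/815) = +1]
  = -(815/379)    [QR: both ≡ 3 mod 4, sign flips]
  = -(57/379)    [815 ≡ 57 mod 379]
  = -(379/57)    [QR: 57 ≡ 1 mod 4, sign kept]
  = -(37/57)    [379 ≡ 37 mod 57]
  = -(57/37)    [QR: 37 ≡ 1 mod 4, sign kept]
  = -(20/37)    [57 ≡ 20 mod 37]
  = -(5/37)    [37 ≡ 5 mod 8 ⇒ (2/37)^2 = +1]
  = -(37/5)    [QR: 5 ≡ 1 mod 4, sign kept]
  = -(2/5)    [37 ≡ 2 mod 5]
  = (1/5)    [5 ≡ 5 mod 8 ⇒ (2/5) = -1]
  = 1    [(1/5) = 1]

1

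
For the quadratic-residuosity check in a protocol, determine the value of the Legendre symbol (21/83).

1

(21/83)
  = (83/21)    [QR: 21 ≡ 1 mod 4, sign kept]
  = (20/21)    [83 ≡ 20 mod 21]
  = (5/21)    [21 ≡ 5 mod 8 ⇒ (2/21)^2 = +1]
  = (21/5)    [QR: 5 ≡ 1 mod 4, sign kept]
  = (1/5)    [21 ≡ 1 mod 5]
  = 1    [(1/5) = 1]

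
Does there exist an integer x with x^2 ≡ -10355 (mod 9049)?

no

Pull out -1: (-10355|9049) = (-1|9049)·(10355|9049). Since 9049 ≡ 1 (mod 4), (-1|9049) = +1. Now have (10355|9049).
Reduce the numerator: 10355 ≡ 1306 (mod 9049), so (10355|9049) = (1306|9049).
Factor out 2: 1306 = 2·653. Since 9049 ≡ 1 (mod 8), (2|9049) = +1. Now have (653|9049).
653 ≡ 1 (mod 4), so quadratic reciprocity gives (653|9049) = (9049|653). Reduce: 9049 ≡ 560 (mod 653). Now have (560|653).
Factor out 2: 560 = 2^4·35. Since 653 ≡ 5 (mod 8), (2|653) = -1, and (2|653)^4 = +1. Now have (35|653).
653 ≡ 1 (mod 4), so quadratic reciprocity gives (35|653) = (653|35). Reduce: 653 ≡ 23 (mod 35). Now have (23|35).
Both 23 ≡ 3 and 35 ≡ 3 (mod 4), so reciprocity gives (23|35) = -(35|23). Reduce: 35 ≡ 12 (mod 23). Now have -(12|23).
Factor out 2: 12 = 2^2·3. Since 23 ≡ 7 (mod 8), (2|23) = +1, and (2|23)^2 = +1. Now have -(3|23).
Both 3 ≡ 3 and 23 ≡ 3 (mod 4), so reciprocity gives (3|23) = -(23|3). Reduce: 23 ≡ 2 (mod 3). Now have (2|3).
Factor out 2: 2 = 2. Since 3 ≡ 3 (mod 8), (2|3) = -1. Now have -(1|3).
(1|3) = 1. Collecting the sign factors: -1.
(-10355|9049) = -1, and 9049 is prime, so -10355 is not a quadratic residue mod 9049.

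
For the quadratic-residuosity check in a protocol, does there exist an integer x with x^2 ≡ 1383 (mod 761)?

yes

(1383/761)
  = (622/761)    [1383 ≡ 622 mod 761]
  = (311/761)    [761 ≡ 1 mod 8 ⇒ (2/761) = +1]
  = (761/311)    [QR: 761 ≡ 1 mod 4, sign kept]
  = (139/311)    [761 ≡ 139 mod 311]
  = -(311/139)    [QR: both ≡ 3 mod 4, sign flips]
  = -(33/139)    [311 ≡ 33 mod 139]
  = -(139/33)    [QR: 33 ≡ 1 mod 4, sign kept]
  = -(7/33)    [139 ≡ 7 mod 33]
  = -(33/7)    [QR: 33 ≡ 1 mod 4, sign kept]
  = -(5/7)    [33 ≡ 5 mod 7]
  = -(7/5)    [QR: 5 ≡ 1 mod 4, sign kept]
  = -(2/5)    [7 ≡ 2 mod 5]
  = (1/5)    [5 ≡ 5 mod 8 ⇒ (2/5) = -1]
  = 1    [(1/5) = 1]
(1383/761) = 1, and 761 is prime, so 1383 is a quadratic residue mod 761.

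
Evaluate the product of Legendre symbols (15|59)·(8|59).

By multiplicativity, (15·8|59) = (15|59)·(8|59).
First factor (15|59):
Both 15 ≡ 3 and 59 ≡ 3 (mod 4), so reciprocity gives (15|59) = -(59|15). Reduce: 59 ≡ 14 (mod 15). Now have -(14|15).
Factor out 2: 14 = 2·7. Since 15 ≡ 7 (mod 8), (2|15) = +1. Now have -(7|15).
Both 7 ≡ 3 and 15 ≡ 3 (mod 4), so reciprocity gives (7|15) = -(15|7). Reduce: 15 ≡ 1 (mod 7). Now have (1|7).
(1|7) = 1. Collecting the sign factors: 1.
Second factor (8|59):
Factor out 2: 8 = 2^3. Since 59 ≡ 3 (mod 8), (2|59) = -1, and (2|59)^3 = -1. Now have -(1|59).
(1|59) = 1. Collecting the sign factors: -1.
Product: (1)·(-1) = -1.

-1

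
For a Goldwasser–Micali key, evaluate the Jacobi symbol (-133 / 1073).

Pull out -1: (-133 / 1073) = (-1 / 1073)·(133 / 1073). Since 1073 ≡ 1 (mod 4), (-1 / 1073) = +1. Now have (133 / 1073).
133 ≡ 1 (mod 4), so quadratic reciprocity gives (133 / 1073) = (1073 / 133). Reduce: 1073 ≡ 9 (mod 133). Now have (9 / 133).
9 ≡ 1 (mod 4), so quadratic reciprocity gives (9 / 133) = (133 / 9). Reduce: 133 ≡ 7 (mod 9). Now have (7 / 9).
9 ≡ 1 (mod 4), so quadratic reciprocity gives (7 / 9) = (9 / 7). Reduce: 9 ≡ 2 (mod 7). Now have (2 / 7).
Factor out 2: 2 = 2. Since 7 ≡ 7 (mod 8), (2 / 7) = +1. Now have (1 / 7).
(1 / 7) = 1. Collecting the sign factors: 1.

1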